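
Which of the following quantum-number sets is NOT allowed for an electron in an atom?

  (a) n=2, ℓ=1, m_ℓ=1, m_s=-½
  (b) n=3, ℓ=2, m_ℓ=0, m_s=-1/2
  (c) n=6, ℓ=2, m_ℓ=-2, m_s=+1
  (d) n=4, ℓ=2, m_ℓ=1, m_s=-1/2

(c)

(c) has m_s = +1, but an electron's spin must be ±1/2.
The remaining sets (a), (b), (d) satisfy all four rules.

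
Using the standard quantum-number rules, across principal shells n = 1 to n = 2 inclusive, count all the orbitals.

Shell n has n² orbitals: 1²=1 + 2²=4 = 5 orbitals.

5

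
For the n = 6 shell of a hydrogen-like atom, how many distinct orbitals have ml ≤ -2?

With n = 6 the allowed l are 0, 1, …, 5.
Per l-value: l=2 → 1; l=3 → 2; l=4 → 3; l=5 → 4.
Total orbitals: 1 + 2 + 3 + 4 = 10.

10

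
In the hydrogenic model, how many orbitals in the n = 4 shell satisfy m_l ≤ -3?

1

Per l-value: l=3 → 1.
Total orbitals: 1.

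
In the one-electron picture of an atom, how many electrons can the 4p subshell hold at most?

6

A subshell with l = 1 has 2l+1 = 3 orbitals, each holding 2 electrons (spin ±1/2), so 3 × 2 = 6.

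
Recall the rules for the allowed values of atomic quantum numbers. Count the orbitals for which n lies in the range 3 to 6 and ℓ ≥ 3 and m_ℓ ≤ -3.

Work shell by shell — for each n, count the (ℓ, m_ℓ) pairs that satisfy ℓ ≥ 3 and m_ℓ ≤ -3:
n=4 → 1; n=5 → 3; n=6 → 6.
Total orbitals: 1 + 3 + 6 = 10.

10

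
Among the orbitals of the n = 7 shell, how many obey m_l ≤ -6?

For n = 7, l ranges over 0 … 6.
The (l, m_l) pairs meeting m_l ≤ -6 give: l=6 → 1.
Total orbitals: 1.

1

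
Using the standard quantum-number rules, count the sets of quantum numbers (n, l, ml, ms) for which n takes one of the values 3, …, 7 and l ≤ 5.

244

Per-shell orbital counts meeting the constraint:
n=3 → 9; n=4 → 16; n=5 → 25; n=6 → 36; n=7 → 36.
Orbitals: 9 + 16 + 25 + 36 + 36 = 122. Including both spin states (ms = ±1/2) gives 2 × 122 = 244 states.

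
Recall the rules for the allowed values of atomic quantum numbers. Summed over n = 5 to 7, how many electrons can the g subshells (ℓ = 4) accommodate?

54

A g subshell (ℓ = 4) exists for every n ≥ 5, so shells n = 5, 6, 7 each contribute one — 3 subshells.
Since each g subshell holds 2(2·4+1) = 18 electrons, the total is 3 × 18 = 54.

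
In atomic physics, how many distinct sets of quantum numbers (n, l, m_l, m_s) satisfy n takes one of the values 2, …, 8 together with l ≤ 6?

Per-shell orbital counts meeting the constraint:
n=2 → 4; n=3 → 9; n=4 → 16; n=5 → 25; n=6 → 36; n=7 → 49; n=8 → 49.
Orbitals: 4 + 9 + 16 + 25 + 36 + 49 + 49 = 188. Including both spin states (m_s = ±1/2) gives 2 × 188 = 376 states.

376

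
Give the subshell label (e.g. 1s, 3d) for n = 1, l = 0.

1s

l = 0 corresponds to the letter 's', so the subshell is 1s.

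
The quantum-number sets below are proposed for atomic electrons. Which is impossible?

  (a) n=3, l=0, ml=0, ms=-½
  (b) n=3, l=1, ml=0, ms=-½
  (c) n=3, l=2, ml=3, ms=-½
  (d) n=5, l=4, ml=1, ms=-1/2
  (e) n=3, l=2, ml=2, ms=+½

(c)

(c) has |ml| = 3 > l = 2, violating −l ≤ ml ≤ l.
The remaining sets (a), (b), (d), (e) satisfy all four rules.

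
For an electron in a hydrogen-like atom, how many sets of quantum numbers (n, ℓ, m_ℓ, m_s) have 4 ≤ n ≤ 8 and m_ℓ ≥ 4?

Per-shell orbital counts meeting the constraint:
n=5 → 1; n=6 → 3; n=7 → 6; n=8 → 10.
Orbitals: 1 + 3 + 6 + 10 = 20. Including both spin states (m_s = ±1/2) gives 2 × 20 = 40 states.

40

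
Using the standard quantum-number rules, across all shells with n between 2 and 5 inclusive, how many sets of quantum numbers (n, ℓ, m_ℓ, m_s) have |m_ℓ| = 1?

40

Count contributing orbitals for each principal shell:
n=2 → 2; n=3 → 4; n=4 → 6; n=5 → 8.
Orbitals: 2 + 4 + 6 + 8 = 20. Including both spin states (m_s = ±1/2) gives 2 × 20 = 40 states.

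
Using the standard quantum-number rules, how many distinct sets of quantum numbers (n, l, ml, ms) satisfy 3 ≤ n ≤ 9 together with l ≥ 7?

Per-shell orbital counts meeting the constraint:
n=8 → 15; n=9 → 32.
Orbitals: 15 + 32 = 47. Including both spin states (ms = ±1/2) gives 2 × 47 = 94 states.

94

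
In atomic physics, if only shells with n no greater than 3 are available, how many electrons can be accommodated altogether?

28

Total orbitals = 1² + 2² + 3² = 14. Doubling for spin gives 28 electrons.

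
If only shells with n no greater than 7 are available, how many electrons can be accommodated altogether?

Total orbitals = 1² + 2² + 3² + 4² + 5² + 6² + 7² = 140. Doubling for spin gives 280 electrons.

280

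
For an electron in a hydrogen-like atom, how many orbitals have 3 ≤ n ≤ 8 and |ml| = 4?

20

Treat each shell separately and count matching orbitals:
n=5 → 2; n=6 → 4; n=7 → 6; n=8 → 8.
Total orbitals: 2 + 4 + 6 + 8 = 20.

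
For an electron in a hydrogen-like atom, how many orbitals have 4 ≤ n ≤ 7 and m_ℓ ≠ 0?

104

For each n in the range, tally the orbitals obeying m_ℓ ≠ 0:
n=4 → 12; n=5 → 20; n=6 → 30; n=7 → 42.
Total orbitals: 12 + 20 + 30 + 42 = 104.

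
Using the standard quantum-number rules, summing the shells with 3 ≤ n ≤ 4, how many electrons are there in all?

Shell n has n² orbitals: 3²=9 + 4²=16 = 25 orbitals.
Two spin states per orbital: 2 × 25 = 50 electrons.

50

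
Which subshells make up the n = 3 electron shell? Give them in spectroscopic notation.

3s, 3p, 3d

For n = 3, l runs from 0 to 2. In spectroscopic notation l = 0,1,2,… ↔ s,p,d,f,g,h,i, so the subshells are 3s, 3p, 3d.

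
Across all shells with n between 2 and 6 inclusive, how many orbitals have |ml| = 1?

Go shell by shell, enumerating (l, ml) with |ml| = 1:
n=2 → 2; n=3 → 4; n=4 → 6; n=5 → 8; n=6 → 10.
Total orbitals: 2 + 4 + 6 + 8 + 10 = 30.

30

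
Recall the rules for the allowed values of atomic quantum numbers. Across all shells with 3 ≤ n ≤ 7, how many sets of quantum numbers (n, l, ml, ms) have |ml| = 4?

Treat each shell separately and count matching orbitals:
n=5 → 2; n=6 → 4; n=7 → 6.
Orbitals: 2 + 4 + 6 = 12. Including both spin states (ms = ±1/2) gives 2 × 12 = 24 states.

24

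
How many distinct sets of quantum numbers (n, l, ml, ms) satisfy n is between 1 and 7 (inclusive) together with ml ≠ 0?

224

Per-shell orbital counts meeting the constraint:
n=2 → 2; n=3 → 6; n=4 → 12; n=5 → 20; n=6 → 30; n=7 → 42.
Orbitals: 2 + 6 + 12 + 20 + 30 + 42 = 112. Including both spin states (ms = ±1/2) gives 2 × 112 = 224 states.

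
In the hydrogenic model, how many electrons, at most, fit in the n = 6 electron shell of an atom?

A shell holds 2n² electrons: 2 × 6² = 2 × 36 = 72.

72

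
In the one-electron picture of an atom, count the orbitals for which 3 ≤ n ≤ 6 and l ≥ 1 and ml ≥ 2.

Count contributing orbitals for each principal shell:
n=3 → 1; n=4 → 3; n=5 → 6; n=6 → 10.
Total orbitals: 1 + 3 + 6 + 10 = 20.

20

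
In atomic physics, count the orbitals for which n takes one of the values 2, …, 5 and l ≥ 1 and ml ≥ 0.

Go shell by shell, enumerating (l, ml) with l ≥ 1 and ml ≥ 0:
n=2 → 2; n=3 → 5; n=4 → 9; n=5 → 14.
Total orbitals: 2 + 5 + 9 + 14 = 30.

30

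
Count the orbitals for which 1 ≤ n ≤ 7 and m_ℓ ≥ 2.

Treat each shell separately and count matching orbitals:
n=3 → 1; n=4 → 3; n=5 → 6; n=6 → 10; n=7 → 15.
Total orbitals: 1 + 3 + 6 + 10 + 15 = 35.

35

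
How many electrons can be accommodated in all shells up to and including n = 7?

280

Total orbitals = 1² + 2² + 3² + 4² + 5² + 6² + 7² = 140. Doubling for spin gives 280 electrons.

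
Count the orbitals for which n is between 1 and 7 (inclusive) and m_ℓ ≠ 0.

For each n in the range, tally the orbitals obeying m_ℓ ≠ 0:
n=2 → 2; n=3 → 6; n=4 → 12; n=5 → 20; n=6 → 30; n=7 → 42.
Total orbitals: 2 + 6 + 12 + 20 + 30 + 42 = 112.

112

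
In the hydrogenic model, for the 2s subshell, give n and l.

The leading integer gives n = 2; the letter 's' means l = 0.

n = 2, l = 0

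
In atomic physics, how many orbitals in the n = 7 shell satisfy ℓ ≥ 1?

The n = 7 shell has ℓ = 0 through 6; check each.
The (ℓ, m_ℓ) pairs meeting ℓ ≥ 1 give: ℓ=1 → 3; ℓ=2 → 5; ℓ=3 → 7; ℓ=4 → 9; ℓ=5 → 11; ℓ=6 → 13.
Total orbitals: 3 + 5 + 7 + 9 + 11 + 13 = 48.

48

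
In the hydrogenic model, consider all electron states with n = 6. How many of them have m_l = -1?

The n = 6 shell has l = 0 through 5; check each.
Contributions: l=1 → 1; l=2 → 1; l=3 → 1; l=4 → 1; l=5 → 1.
Orbitals: 1 + 1 + 1 + 1 + 1 = 5. Each orbital carries two spin states, so 5 × 2 = 10 states.

10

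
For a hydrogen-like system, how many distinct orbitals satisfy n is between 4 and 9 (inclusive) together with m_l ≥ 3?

Work shell by shell — for each n, count the (l, m_l) pairs that satisfy m_l ≥ 3:
n=4 → 1; n=5 → 3; n=6 → 6; n=7 → 10; n=8 → 15; n=9 → 21.
Total orbitals: 1 + 3 + 6 + 10 + 15 + 21 = 56.

56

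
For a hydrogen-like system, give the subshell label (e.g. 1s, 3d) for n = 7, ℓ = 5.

ℓ = 5 corresponds to the letter 'h', so the subshell is 7h.

7h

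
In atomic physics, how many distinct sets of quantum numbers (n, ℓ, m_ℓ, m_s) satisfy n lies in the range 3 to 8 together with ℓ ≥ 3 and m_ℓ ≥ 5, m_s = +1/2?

10

Per-shell orbital counts meeting the constraint:
n=6 → 1; n=7 → 3; n=8 → 6.
Orbitals: 1 + 3 + 6 = 10. With m_s fixed to +1/2 there is one state per orbital, so 10 states.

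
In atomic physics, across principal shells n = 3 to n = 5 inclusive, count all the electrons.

Shell n has n² orbitals: 3²=9 + 4²=16 + 5²=25 = 50 orbitals.
Two spin states per orbital: 2 × 50 = 100 electrons.

100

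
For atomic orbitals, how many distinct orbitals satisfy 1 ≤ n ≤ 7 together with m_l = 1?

21

Work shell by shell — for each n, count the (l, m_l) pairs that satisfy m_l = 1:
n=2 → 1; n=3 → 2; n=4 → 3; n=5 → 4; n=6 → 5; n=7 → 6.
Total orbitals: 1 + 2 + 3 + 4 + 5 + 6 = 21.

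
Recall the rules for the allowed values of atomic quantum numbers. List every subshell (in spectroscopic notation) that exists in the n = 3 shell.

For n = 3, ℓ runs from 0 to 2. In spectroscopic notation ℓ = 0,1,2,… ↔ s,p,d,f,g,h,i, so the subshells are 3s, 3p, 3d.

3s, 3p, 3d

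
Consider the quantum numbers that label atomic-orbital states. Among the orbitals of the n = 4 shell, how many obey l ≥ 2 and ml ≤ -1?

Go through l = 0, …, 3 (the values permitted for n = 4).
Contributions: l=2 → 2; l=3 → 3.
Total orbitals: 2 + 3 = 5.

5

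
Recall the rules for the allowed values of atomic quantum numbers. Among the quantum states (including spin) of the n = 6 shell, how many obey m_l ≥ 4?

6

The n = 6 shell has l = 0 through 5; check each.
Orbitals with m_l ≥ 4, by l: l=4 → 1; l=5 → 2.
Orbitals: 1 + 2 = 3. Each orbital carries two spin states, so 3 × 2 = 6 states.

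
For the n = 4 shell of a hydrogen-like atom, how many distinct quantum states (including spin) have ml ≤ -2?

The n = 4 shell has l = 0 through 3; check each.
Contributions: l=2 → 1; l=3 → 2.
Orbitals: 1 + 2 = 3. Each orbital carries two spin states, so 3 × 2 = 6 states.

6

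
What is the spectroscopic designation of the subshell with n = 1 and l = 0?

l = 0 corresponds to the letter 's', so the subshell is 1s.

1s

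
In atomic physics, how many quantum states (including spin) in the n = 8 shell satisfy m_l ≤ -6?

Per l-value: l=6 → 1; l=7 → 2.
Orbitals: 1 + 2 = 3. Each orbital carries two spin states, so 3 × 2 = 6 states.

6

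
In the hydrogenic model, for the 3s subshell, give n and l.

n = 3, l = 0

The leading integer gives n = 3; the letter 's' means l = 0.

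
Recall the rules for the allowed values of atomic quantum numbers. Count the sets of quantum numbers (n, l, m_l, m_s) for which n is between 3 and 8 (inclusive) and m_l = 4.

20

Treat each shell separately and count matching orbitals:
n=5 → 1; n=6 → 2; n=7 → 3; n=8 → 4.
Orbitals: 1 + 2 + 3 + 4 = 10. Including both spin states (m_s = ±1/2) gives 2 × 10 = 20 states.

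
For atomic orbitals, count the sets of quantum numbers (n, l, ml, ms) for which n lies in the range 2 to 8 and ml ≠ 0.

336

Work shell by shell — for each n, count the (l, ml) pairs that satisfy ml ≠ 0:
n=2 → 2; n=3 → 6; n=4 → 12; n=5 → 20; n=6 → 30; n=7 → 42; n=8 → 56.
Orbitals: 2 + 6 + 12 + 20 + 30 + 42 + 56 = 168. Including both spin states (ms = ±1/2) gives 2 × 168 = 336 states.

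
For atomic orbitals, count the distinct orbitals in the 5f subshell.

A subshell has 2l+1 orbitals; with l = 3, that's 7.

7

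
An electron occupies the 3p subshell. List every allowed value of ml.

-1, 0, 1

The 3p subshell has l = 1, and ml takes every integer from −l to +l. With l = 1 that gives the 3 values -1, 0, 1.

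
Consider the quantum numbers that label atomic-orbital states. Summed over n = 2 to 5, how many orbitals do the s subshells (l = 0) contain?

An s subshell (l = 0) exists for every n ≥ 1, so shells n = 2, 3, 4, 5 each contribute one — 4 subshells.
Since each s subshell has 2·0+1 = 1 orbital, the total is 4 × 1 = 4.

4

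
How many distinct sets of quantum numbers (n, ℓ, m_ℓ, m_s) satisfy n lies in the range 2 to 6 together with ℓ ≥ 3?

100

For each n in the range, tally the orbitals obeying ℓ ≥ 3:
n=4 → 7; n=5 → 16; n=6 → 27.
Orbitals: 7 + 16 + 27 = 50. Including both spin states (m_s = ±1/2) gives 2 × 50 = 100 states.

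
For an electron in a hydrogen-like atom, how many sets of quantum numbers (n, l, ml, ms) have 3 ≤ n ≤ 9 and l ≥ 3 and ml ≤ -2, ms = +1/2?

77

Work shell by shell — for each n, count the (l, ml) pairs that satisfy l ≥ 3 and ml ≤ -2:
n=4 → 2; n=5 → 5; n=6 → 9; n=7 → 14; n=8 → 20; n=9 → 27.
Orbitals: 2 + 5 + 9 + 14 + 20 + 27 = 77. With ms fixed to +1/2 there is one state per orbital, so 77 states.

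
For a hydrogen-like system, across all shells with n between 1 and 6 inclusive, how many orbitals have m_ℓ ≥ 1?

35

Per-shell orbital counts meeting the constraint:
n=2 → 1; n=3 → 3; n=4 → 6; n=5 → 10; n=6 → 15.
Total orbitals: 1 + 3 + 6 + 10 + 15 = 35.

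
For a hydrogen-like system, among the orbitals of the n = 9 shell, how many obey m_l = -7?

2

Contributions: l=7 → 1; l=8 → 1.
Total orbitals: 1 + 1 = 2.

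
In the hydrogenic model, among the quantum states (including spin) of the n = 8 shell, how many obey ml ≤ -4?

Go through l = 0, …, 7 (the values permitted for n = 8).
The (l, ml) pairs meeting ml ≤ -4 give: l=4 → 1; l=5 → 2; l=6 → 3; l=7 → 4.
Orbitals: 1 + 2 + 3 + 4 = 10. Each orbital carries two spin states, so 10 × 2 = 20 states.

20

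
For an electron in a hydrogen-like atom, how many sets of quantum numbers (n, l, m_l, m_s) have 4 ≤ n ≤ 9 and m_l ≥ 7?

8

Go shell by shell, enumerating (l, m_l) with m_l ≥ 7:
n=8 → 1; n=9 → 3.
Orbitals: 1 + 3 = 4. Including both spin states (m_s = ±1/2) gives 2 × 4 = 8 states.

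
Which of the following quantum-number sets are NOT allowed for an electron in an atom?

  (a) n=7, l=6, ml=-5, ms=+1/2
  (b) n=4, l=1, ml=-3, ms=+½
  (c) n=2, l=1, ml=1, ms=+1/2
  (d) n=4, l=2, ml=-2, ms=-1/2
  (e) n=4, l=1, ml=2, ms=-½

(b) and (e)

(b) has |ml| = 3 > l = 1, violating −l ≤ ml ≤ l.
(e) has |ml| = 2 > l = 1, violating −l ≤ ml ≤ l.
The remaining sets (a), (c), (d) satisfy all four rules.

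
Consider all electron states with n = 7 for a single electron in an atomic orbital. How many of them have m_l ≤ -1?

42

The n = 7 shell has l = 0 through 6; check each.
Per l-value: l=1 → 1; l=2 → 2; l=3 → 3; l=4 → 4; l=5 → 5; l=6 → 6.
Orbitals: 1 + 2 + 3 + 4 + 5 + 6 = 21. Each orbital carries two spin states, so 21 × 2 = 42 states.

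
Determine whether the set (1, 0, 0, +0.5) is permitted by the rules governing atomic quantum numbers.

Valid

n = 1 is a positive integer. l = 0 satisfies 0 ≤ l ≤ n−1 = 0. m_l = 0 lies in the range −l … +l (here 0). m_s = +1/2 is one of ±1/2.
All four constraints are satisfied.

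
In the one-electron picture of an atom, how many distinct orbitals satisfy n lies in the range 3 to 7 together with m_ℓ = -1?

Treat each shell separately and count matching orbitals:
n=3 → 2; n=4 → 3; n=5 → 4; n=6 → 5; n=7 → 6.
Total orbitals: 2 + 3 + 4 + 5 + 6 = 20.

20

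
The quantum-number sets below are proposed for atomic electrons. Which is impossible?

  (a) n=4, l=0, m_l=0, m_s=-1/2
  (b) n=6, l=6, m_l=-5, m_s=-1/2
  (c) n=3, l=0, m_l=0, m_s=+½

(b) has l = 6 ≥ n = 6, violating 0 ≤ l ≤ n−1.
The remaining sets (a), (c) satisfy all four rules.

(b)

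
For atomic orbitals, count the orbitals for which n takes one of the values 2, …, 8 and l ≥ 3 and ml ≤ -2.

Go shell by shell, enumerating (l, ml) with l ≥ 3 and ml ≤ -2:
n=4 → 2; n=5 → 5; n=6 → 9; n=7 → 14; n=8 → 20.
Total orbitals: 2 + 5 + 9 + 14 + 20 = 50.

50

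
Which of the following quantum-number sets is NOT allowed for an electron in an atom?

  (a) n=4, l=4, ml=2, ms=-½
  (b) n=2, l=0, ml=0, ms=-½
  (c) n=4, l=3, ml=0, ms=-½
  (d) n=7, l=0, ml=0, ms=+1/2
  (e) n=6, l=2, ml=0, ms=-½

(a) has l = 4 ≥ n = 4, violating 0 ≤ l ≤ n−1.
The remaining sets (b), (c), (d), (e) satisfy all four rules.

(a)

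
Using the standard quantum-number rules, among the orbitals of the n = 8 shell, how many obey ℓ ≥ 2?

60

Contributions: ℓ=2 → 5; ℓ=3 → 7; ℓ=4 → 9; ℓ=5 → 11; ℓ=6 → 13; ℓ=7 → 15.
Total orbitals: 5 + 7 + 9 + 11 + 13 + 15 = 60.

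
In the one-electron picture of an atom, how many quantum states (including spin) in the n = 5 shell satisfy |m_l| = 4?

With n = 5 the allowed l are 0, 1, …, 4.
The (l, m_l) pairs meeting |m_l| = 4 give: l=4 → 2.
Orbitals: 2. Each orbital carries two spin states, so 2 × 2 = 4 states.

4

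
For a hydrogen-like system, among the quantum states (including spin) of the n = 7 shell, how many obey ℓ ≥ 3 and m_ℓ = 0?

8

Go through ℓ = 0, …, 6 (the values permitted for n = 7).
The (ℓ, m_ℓ) pairs meeting ℓ ≥ 3 and m_ℓ = 0 give: ℓ=3 → 1; ℓ=4 → 1; ℓ=5 → 1; ℓ=6 → 1.
Orbitals: 1 + 1 + 1 + 1 = 4. Each orbital carries two spin states, so 4 × 2 = 8 states.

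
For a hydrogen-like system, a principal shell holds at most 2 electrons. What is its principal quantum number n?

2n² = 2 ⇒ n² = 1 ⇒ n = 1.

n = 1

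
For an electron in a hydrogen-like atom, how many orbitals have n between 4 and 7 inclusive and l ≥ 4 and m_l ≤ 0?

Go shell by shell, enumerating (l, m_l) with l ≥ 4 and m_l ≤ 0:
n=5 → 5; n=6 → 11; n=7 → 18.
Total orbitals: 5 + 11 + 18 = 34.

34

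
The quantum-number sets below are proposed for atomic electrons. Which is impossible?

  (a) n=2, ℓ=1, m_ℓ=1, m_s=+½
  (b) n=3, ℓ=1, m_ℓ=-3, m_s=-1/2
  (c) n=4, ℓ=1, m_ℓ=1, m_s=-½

(b)

(b) has |m_ℓ| = 3 > ℓ = 1, violating −ℓ ≤ m_ℓ ≤ ℓ.
The remaining sets (a), (c) satisfy all four rules.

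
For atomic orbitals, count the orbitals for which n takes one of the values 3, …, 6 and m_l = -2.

Count contributing orbitals for each principal shell:
n=3 → 1; n=4 → 2; n=5 → 3; n=6 → 4.
Total orbitals: 1 + 2 + 3 + 4 = 10.

10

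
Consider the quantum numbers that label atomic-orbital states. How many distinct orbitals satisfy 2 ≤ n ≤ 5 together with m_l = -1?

Per-shell orbital counts meeting the constraint:
n=2 → 1; n=3 → 2; n=4 → 3; n=5 → 4.
Total orbitals: 1 + 2 + 3 + 4 = 10.

10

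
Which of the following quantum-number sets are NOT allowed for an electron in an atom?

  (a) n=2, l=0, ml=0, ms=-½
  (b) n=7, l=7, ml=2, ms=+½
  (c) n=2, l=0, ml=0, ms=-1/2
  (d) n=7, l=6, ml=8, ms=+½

(b) and (d)

(b) has l = 7 ≥ n = 7, violating 0 ≤ l ≤ n−1.
(d) has |ml| = 8 > l = 6, violating −l ≤ ml ≤ l.
The remaining sets (a), (c) satisfy all four rules.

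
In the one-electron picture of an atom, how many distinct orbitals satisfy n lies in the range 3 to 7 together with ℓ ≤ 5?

Work shell by shell — for each n, count the (ℓ, m_ℓ) pairs that satisfy ℓ ≤ 5:
n=3 → 9; n=4 → 16; n=5 → 25; n=6 → 36; n=7 → 36.
Total orbitals: 9 + 16 + 25 + 36 + 36 = 122.

122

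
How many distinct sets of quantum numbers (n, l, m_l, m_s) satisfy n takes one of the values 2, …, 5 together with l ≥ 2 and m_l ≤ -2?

20

Go shell by shell, enumerating (l, m_l) with l ≥ 2 and m_l ≤ -2:
n=3 → 1; n=4 → 3; n=5 → 6.
Orbitals: 1 + 3 + 6 = 10. Including both spin states (m_s = ±1/2) gives 2 × 10 = 20 states.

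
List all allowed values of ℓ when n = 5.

ℓ is an integer with 0 ≤ ℓ ≤ n−1, so for n = 5: ℓ = 0, 1, 2, 3, 4.

0, 1, 2, 3, 4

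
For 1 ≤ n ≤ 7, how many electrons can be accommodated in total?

280

Total orbitals = 1² + 2² + 3² + 4² + 5² + 6² + 7² = 140. Doubling for spin gives 280 electrons.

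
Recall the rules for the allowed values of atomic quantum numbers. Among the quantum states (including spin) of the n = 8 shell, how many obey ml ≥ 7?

Go through l = 0, …, 7 (the values permitted for n = 8).
Contributions: l=7 → 1.
Orbitals: 1. Each orbital carries two spin states, so 1 × 2 = 2 states.

2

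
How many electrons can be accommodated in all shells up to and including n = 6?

Total orbitals = 1² + 2² + 3² + 4² + 5² + 6² = 91. Doubling for spin gives 182 electrons.

182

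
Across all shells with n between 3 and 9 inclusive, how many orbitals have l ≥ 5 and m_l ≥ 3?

Per-shell orbital counts meeting the constraint:
n=6 → 3; n=7 → 7; n=8 → 12; n=9 → 18.
Total orbitals: 3 + 7 + 12 + 18 = 40.

40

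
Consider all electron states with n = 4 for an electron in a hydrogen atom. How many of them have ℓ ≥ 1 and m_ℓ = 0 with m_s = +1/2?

Go through ℓ = 0, …, 3 (the values permitted for n = 4).
Contributions: ℓ=1 → 1; ℓ=2 → 1; ℓ=3 → 1.
Orbitals: 1 + 1 + 1 = 3. With m_s fixed to a single value there is one state per orbital, giving 3 states.

3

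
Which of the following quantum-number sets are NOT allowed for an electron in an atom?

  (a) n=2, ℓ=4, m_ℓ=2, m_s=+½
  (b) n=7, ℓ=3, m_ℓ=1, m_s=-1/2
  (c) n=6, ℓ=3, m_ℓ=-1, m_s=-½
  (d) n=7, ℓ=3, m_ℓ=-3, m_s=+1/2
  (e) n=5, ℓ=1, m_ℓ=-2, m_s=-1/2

(a) has ℓ = 4 ≥ n = 2, violating 0 ≤ ℓ ≤ n−1.
(e) has |m_ℓ| = 2 > ℓ = 1, violating −ℓ ≤ m_ℓ ≤ ℓ.
The remaining sets (b), (c), (d) satisfy all four rules.

(a) and (e)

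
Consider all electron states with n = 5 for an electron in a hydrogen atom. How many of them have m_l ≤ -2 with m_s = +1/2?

6

For n = 5, l ranges over 0 … 4.
Orbitals with m_l ≤ -2, by l: l=2 → 1; l=3 → 2; l=4 → 3.
Orbitals: 1 + 2 + 3 = 6. With m_s fixed to a single value there is one state per orbital, giving 6 states.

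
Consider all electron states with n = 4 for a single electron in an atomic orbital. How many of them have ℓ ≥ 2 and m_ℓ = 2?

The n = 4 shell has ℓ = 0 through 3; check each.
Per ℓ-value: ℓ=2 → 1; ℓ=3 → 1.
Orbitals: 1 + 1 = 2. Each orbital carries two spin states, so 2 × 2 = 4 states.

4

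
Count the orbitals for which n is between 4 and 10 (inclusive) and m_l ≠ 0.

Work shell by shell — for each n, count the (l, m_l) pairs that satisfy m_l ≠ 0:
n=4 → 12; n=5 → 20; n=6 → 30; n=7 → 42; n=8 → 56; n=9 → 72; n=10 → 90.
Total orbitals: 12 + 20 + 30 + 42 + 56 + 72 + 90 = 322.

322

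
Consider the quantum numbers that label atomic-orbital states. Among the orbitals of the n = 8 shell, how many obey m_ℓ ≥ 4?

10

The (ℓ, m_ℓ) pairs meeting m_ℓ ≥ 4 give: ℓ=4 → 1; ℓ=5 → 2; ℓ=6 → 3; ℓ=7 → 4.
Total orbitals: 1 + 2 + 3 + 4 = 10.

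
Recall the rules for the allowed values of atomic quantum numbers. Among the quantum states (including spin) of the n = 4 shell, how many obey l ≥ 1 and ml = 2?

Per l-value: l=2 → 1; l=3 → 1.
Orbitals: 1 + 1 = 2. Each orbital carries two spin states, so 2 × 2 = 4 states.

4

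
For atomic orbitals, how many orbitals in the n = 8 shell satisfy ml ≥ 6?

3

For n = 8, l ranges over 0 … 7.
Contributions: l=6 → 1; l=7 → 2.
Total orbitals: 1 + 2 = 3.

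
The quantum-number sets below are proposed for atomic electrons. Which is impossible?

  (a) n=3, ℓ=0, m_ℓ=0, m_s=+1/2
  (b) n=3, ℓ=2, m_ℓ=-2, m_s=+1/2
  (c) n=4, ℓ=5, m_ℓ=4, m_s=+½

(c)

(c) has ℓ = 5 ≥ n = 4, violating 0 ≤ ℓ ≤ n−1.
The remaining sets (a), (b) satisfy all four rules.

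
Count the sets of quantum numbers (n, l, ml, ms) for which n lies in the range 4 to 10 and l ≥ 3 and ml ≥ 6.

Per-shell orbital counts meeting the constraint:
n=7 → 1; n=8 → 3; n=9 → 6; n=10 → 10.
Orbitals: 1 + 3 + 6 + 10 = 20. Including both spin states (ms = ±1/2) gives 2 × 20 = 40 states.

40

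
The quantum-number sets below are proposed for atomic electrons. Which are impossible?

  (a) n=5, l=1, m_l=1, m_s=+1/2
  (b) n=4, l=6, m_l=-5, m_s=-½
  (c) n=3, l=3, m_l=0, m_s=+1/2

(b) has l = 6 ≥ n = 4, violating 0 ≤ l ≤ n−1.
(c) has l = 3 ≥ n = 3, violating 0 ≤ l ≤ n−1.
The remaining set (a) satisfies all four rules.

(b) and (c)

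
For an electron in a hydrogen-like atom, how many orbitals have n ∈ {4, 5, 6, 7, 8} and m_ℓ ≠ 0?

160

For each n in the range, tally the orbitals obeying m_ℓ ≠ 0:
n=4 → 12; n=5 → 20; n=6 → 30; n=7 → 42; n=8 → 56.
Total orbitals: 12 + 20 + 30 + 42 + 56 = 160.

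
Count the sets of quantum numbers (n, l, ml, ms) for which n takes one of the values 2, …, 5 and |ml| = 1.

Per-shell orbital counts meeting the constraint:
n=2 → 2; n=3 → 4; n=4 → 6; n=5 → 8.
Orbitals: 2 + 4 + 6 + 8 = 20. Including both spin states (ms = ±1/2) gives 2 × 20 = 40 states.

40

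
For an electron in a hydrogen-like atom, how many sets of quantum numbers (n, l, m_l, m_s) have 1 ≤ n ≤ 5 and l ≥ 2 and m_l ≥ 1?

Count contributing orbitals for each principal shell:
n=3 → 2; n=4 → 5; n=5 → 9.
Orbitals: 2 + 5 + 9 = 16. Including both spin states (m_s = ±1/2) gives 2 × 16 = 32 states.

32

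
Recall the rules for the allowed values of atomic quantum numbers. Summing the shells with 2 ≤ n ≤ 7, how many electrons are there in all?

Shell n has n² orbitals: 2²=4 + 3²=9 + 4²=16 + 5²=25 + 6²=36 + 7²=49 = 139 orbitals.
Two spin states per orbital: 2 × 139 = 278 electrons.

278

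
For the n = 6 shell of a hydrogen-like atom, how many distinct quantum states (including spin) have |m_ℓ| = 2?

The n = 6 shell has ℓ = 0 through 5; check each.
Contributions: ℓ=2 → 2; ℓ=3 → 2; ℓ=4 → 2; ℓ=5 → 2.
Orbitals: 2 + 2 + 2 + 2 = 8. Each orbital carries two spin states, so 8 × 2 = 16 states.

16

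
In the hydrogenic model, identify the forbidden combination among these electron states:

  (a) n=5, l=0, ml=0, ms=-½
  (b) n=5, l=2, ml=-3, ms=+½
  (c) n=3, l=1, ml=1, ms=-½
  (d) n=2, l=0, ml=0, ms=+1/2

(b)

(b) has |ml| = 3 > l = 2, violating −l ≤ ml ≤ l.
The remaining sets (a), (c), (d) satisfy all four rules.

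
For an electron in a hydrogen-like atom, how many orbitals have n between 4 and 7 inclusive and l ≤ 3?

64

For each n in the range, tally the orbitals obeying l ≤ 3:
n=4 → 16; n=5 → 16; n=6 → 16; n=7 → 16.
Total orbitals: 16 + 16 + 16 + 16 = 64.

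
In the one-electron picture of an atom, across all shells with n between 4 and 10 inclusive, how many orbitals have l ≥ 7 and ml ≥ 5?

22

For each n in the range, tally the orbitals obeying l ≥ 7 and ml ≥ 5:
n=8 → 3; n=9 → 7; n=10 → 12.
Total orbitals: 3 + 7 + 12 = 22.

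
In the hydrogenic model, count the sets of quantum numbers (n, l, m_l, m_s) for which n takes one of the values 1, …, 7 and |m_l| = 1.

84

Per-shell orbital counts meeting the constraint:
n=2 → 2; n=3 → 4; n=4 → 6; n=5 → 8; n=6 → 10; n=7 → 12.
Orbitals: 2 + 4 + 6 + 8 + 10 + 12 = 42. Including both spin states (m_s = ±1/2) gives 2 × 42 = 84 states.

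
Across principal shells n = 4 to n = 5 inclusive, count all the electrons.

Shell n has n² orbitals: 4²=16 + 5²=25 = 41 orbitals.
Two spin states per orbital: 2 × 41 = 82 electrons.

82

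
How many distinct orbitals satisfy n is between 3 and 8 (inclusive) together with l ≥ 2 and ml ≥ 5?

10

Treat each shell separately and count matching orbitals:
n=6 → 1; n=7 → 3; n=8 → 6.
Total orbitals: 1 + 3 + 6 = 10.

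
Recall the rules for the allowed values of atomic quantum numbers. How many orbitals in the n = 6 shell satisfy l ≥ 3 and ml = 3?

The n = 6 shell has l = 0 through 5; check each.
Per l-value: l=3 → 1; l=4 → 1; l=5 → 1.
Total orbitals: 1 + 1 + 1 = 3.

3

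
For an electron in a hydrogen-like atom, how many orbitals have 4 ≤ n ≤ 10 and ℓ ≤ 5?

221

Go shell by shell, enumerating (ℓ, m_ℓ) with ℓ ≤ 5:
n=4 → 16; n=5 → 25; n=6 → 36; n=7 → 36; n=8 → 36; n=9 → 36; n=10 → 36.
Total orbitals: 16 + 25 + 36 + 36 + 36 + 36 + 36 = 221.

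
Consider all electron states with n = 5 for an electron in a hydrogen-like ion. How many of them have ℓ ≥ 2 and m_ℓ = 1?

6

The n = 5 shell has ℓ = 0 through 4; check each.
Per ℓ-value: ℓ=2 → 1; ℓ=3 → 1; ℓ=4 → 1.
Orbitals: 1 + 1 + 1 = 3. Each orbital carries two spin states, so 3 × 2 = 6 states.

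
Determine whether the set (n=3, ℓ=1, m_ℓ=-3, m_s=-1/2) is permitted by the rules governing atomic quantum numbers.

No

The magnetic quantum number must satisfy −ℓ ≤ m_ℓ ≤ ℓ. With ℓ = 1, m_ℓ can only be -1, 0, 1, so m_ℓ = -3 is forbidden.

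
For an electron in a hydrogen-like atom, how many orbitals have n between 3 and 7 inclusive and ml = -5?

Per-shell orbital counts meeting the constraint:
n=6 → 1; n=7 → 2.
Total orbitals: 1 + 2 = 3.

3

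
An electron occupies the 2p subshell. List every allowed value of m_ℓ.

-1, 0, 1

The 2p subshell has ℓ = 1, and m_ℓ takes every integer from −ℓ to +ℓ. With ℓ = 1 that gives the 3 values -1, 0, 1.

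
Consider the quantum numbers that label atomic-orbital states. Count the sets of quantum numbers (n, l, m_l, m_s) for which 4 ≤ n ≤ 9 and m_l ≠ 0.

464

Treat each shell separately and count matching orbitals:
n=4 → 12; n=5 → 20; n=6 → 30; n=7 → 42; n=8 → 56; n=9 → 72.
Orbitals: 12 + 20 + 30 + 42 + 56 + 72 = 232. Including both spin states (m_s = ±1/2) gives 2 × 232 = 464 states.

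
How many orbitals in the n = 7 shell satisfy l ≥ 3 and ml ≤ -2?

14

Per l-value: l=3 → 2; l=4 → 3; l=5 → 4; l=6 → 5.
Total orbitals: 2 + 3 + 4 + 5 = 14.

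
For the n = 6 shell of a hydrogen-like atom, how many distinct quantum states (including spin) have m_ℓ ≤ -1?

30

The n = 6 shell has ℓ = 0 through 5; check each.
Contributions: ℓ=1 → 1; ℓ=2 → 2; ℓ=3 → 3; ℓ=4 → 4; ℓ=5 → 5.
Orbitals: 1 + 2 + 3 + 4 + 5 = 15. Each orbital carries two spin states, so 15 × 2 = 30 states.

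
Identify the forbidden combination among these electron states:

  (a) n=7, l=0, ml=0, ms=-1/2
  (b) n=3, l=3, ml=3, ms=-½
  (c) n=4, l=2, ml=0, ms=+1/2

(b) has l = 3 ≥ n = 3, violating 0 ≤ l ≤ n−1.
The remaining sets (a), (c) satisfy all four rules.

(b)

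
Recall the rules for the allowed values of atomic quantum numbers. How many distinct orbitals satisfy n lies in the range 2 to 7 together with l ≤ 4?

Treat each shell separately and count matching orbitals:
n=2 → 4; n=3 → 9; n=4 → 16; n=5 → 25; n=6 → 25; n=7 → 25.
Total orbitals: 4 + 9 + 16 + 25 + 25 + 25 = 104.

104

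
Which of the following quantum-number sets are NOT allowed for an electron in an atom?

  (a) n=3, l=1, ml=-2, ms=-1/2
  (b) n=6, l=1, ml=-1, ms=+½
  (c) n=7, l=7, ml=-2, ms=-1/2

(a) and (c)

(a) has |ml| = 2 > l = 1, violating −l ≤ ml ≤ l.
(c) has l = 7 ≥ n = 7, violating 0 ≤ l ≤ n−1.
The remaining set (b) satisfies all four rules.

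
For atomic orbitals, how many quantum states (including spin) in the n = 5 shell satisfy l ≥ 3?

Orbitals with l ≥ 3, by l: l=3 → 7; l=4 → 9.
Orbitals: 7 + 9 = 16. Each orbital carries two spin states, so 16 × 2 = 32 states.

32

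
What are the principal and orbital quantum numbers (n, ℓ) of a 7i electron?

n = 7, ℓ = 6

The leading integer gives n = 7; the letter 'i' means ℓ = 6.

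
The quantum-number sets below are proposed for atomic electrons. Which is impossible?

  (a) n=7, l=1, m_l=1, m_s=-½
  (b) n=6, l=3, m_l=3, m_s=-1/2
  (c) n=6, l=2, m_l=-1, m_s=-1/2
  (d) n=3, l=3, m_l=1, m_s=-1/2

(d)

(d) has l = 3 ≥ n = 3, violating 0 ≤ l ≤ n−1.
The remaining sets (a), (b), (c) satisfy all four rules.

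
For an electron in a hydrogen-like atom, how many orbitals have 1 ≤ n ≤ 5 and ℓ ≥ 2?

38

For each n in the range, tally the orbitals obeying ℓ ≥ 2:
n=3 → 5; n=4 → 12; n=5 → 21.
Total orbitals: 5 + 12 + 21 = 38.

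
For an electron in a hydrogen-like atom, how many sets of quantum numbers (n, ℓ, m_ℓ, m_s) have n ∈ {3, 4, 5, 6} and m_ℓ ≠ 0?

For each n in the range, tally the orbitals obeying m_ℓ ≠ 0:
n=3 → 6; n=4 → 12; n=5 → 20; n=6 → 30.
Orbitals: 6 + 12 + 20 + 30 = 68. Including both spin states (m_s = ±1/2) gives 2 × 68 = 136 states.

136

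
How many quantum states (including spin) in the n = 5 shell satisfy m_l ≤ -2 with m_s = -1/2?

6

The (l, m_l) pairs meeting m_l ≤ -2 give: l=2 → 1; l=3 → 2; l=4 → 3.
Orbitals: 1 + 2 + 3 = 6. With m_s fixed to a single value there is one state per orbital, giving 6 states.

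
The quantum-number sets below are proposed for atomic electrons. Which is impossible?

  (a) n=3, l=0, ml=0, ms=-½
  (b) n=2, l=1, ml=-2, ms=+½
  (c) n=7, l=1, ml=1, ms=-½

(b)

(b) has |ml| = 2 > l = 1, violating −l ≤ ml ≤ l.
The remaining sets (a), (c) satisfy all four rules.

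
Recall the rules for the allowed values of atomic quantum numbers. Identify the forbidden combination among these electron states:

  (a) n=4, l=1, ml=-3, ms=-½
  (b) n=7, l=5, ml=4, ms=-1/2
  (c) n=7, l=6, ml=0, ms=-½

(a) has |ml| = 3 > l = 1, violating −l ≤ ml ≤ l.
The remaining sets (b), (c) satisfy all four rules.

(a)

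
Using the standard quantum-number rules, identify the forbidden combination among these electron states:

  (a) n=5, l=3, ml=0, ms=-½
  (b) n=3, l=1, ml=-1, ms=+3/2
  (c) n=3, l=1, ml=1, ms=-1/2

(b) has ms = +3/2, but an electron's spin must be ±1/2.
The remaining sets (a), (c) satisfy all four rules.

(b)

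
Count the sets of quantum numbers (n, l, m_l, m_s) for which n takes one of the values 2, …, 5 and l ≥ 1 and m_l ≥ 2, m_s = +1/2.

Treat each shell separately and count matching orbitals:
n=3 → 1; n=4 → 3; n=5 → 6.
Orbitals: 1 + 3 + 6 = 10. With m_s fixed to +1/2 there is one state per orbital, so 10 states.

10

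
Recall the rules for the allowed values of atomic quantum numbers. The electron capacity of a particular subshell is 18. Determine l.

2(2l+1) = 18 ⇒ 2l+1 = 9 ⇒ l = 4.

l = 4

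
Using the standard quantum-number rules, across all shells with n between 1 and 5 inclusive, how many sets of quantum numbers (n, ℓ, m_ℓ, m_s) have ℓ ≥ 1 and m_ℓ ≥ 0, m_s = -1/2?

30

Go shell by shell, enumerating (ℓ, m_ℓ) with ℓ ≥ 1 and m_ℓ ≥ 0:
n=2 → 2; n=3 → 5; n=4 → 9; n=5 → 14.
Orbitals: 2 + 5 + 9 + 14 = 30. With m_s fixed to -1/2 there is one state per orbital, so 30 states.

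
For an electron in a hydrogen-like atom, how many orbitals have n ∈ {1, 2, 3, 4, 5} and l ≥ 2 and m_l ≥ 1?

16

Treat each shell separately and count matching orbitals:
n=3 → 2; n=4 → 5; n=5 → 9.
Total orbitals: 2 + 5 + 9 = 16.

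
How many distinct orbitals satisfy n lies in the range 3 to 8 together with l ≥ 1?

193

For each n in the range, tally the orbitals obeying l ≥ 1:
n=3 → 8; n=4 → 15; n=5 → 24; n=6 → 35; n=7 → 48; n=8 → 63.
Total orbitals: 8 + 15 + 24 + 35 + 48 + 63 = 193.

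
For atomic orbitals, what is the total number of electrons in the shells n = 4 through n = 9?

Shell n has n² orbitals: 4²=16 + 5²=25 + 6²=36 + 7²=49 + 8²=64 + 9²=81 = 271 orbitals.
Two spin states per orbital: 2 × 271 = 542 electrons.

542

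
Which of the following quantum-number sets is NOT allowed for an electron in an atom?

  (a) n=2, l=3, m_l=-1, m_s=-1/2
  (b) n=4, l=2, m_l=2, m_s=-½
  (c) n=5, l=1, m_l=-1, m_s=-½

(a)

(a) has l = 3 ≥ n = 2, violating 0 ≤ l ≤ n−1.
The remaining sets (b), (c) satisfy all four rules.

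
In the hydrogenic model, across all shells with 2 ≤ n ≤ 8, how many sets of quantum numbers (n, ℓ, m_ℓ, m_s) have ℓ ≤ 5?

For each n in the range, tally the orbitals obeying ℓ ≤ 5:
n=2 → 4; n=3 → 9; n=4 → 16; n=5 → 25; n=6 → 36; n=7 → 36; n=8 → 36.
Orbitals: 4 + 9 + 16 + 25 + 36 + 36 + 36 = 162. Including both spin states (m_s = ±1/2) gives 2 × 162 = 324 states.

324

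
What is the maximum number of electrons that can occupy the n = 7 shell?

98

A shell holds 2n² electrons: 2 × 7² = 2 × 49 = 98.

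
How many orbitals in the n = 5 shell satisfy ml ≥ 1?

10

Go through l = 0, …, 4 (the values permitted for n = 5).
Contributions: l=1 → 1; l=2 → 2; l=3 → 3; l=4 → 4.
Total orbitals: 1 + 2 + 3 + 4 = 10.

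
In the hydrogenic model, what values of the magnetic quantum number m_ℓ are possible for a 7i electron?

The 7i subshell has ℓ = 6, and m_ℓ takes every integer from −ℓ to +ℓ. With ℓ = 6 that gives the 13 values -6, -5, -4, -3, -2, -1, 0, 1, 2, 3, 4, 5, 6.

-6, -5, -4, -3, -2, -1, 0, 1, 2, 3, 4, 5, 6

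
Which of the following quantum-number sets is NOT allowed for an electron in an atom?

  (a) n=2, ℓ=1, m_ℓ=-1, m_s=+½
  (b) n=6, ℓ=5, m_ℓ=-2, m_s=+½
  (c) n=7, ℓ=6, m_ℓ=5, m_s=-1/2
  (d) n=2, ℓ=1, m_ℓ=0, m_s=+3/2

(d) has m_s = +3/2, but an electron's spin must be ±1/2.
The remaining sets (a), (b), (c) satisfy all four rules.

(d)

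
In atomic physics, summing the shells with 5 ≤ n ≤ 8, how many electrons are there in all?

348

Shell n has n² orbitals: 5²=25 + 6²=36 + 7²=49 + 8²=64 = 174 orbitals.
Two spin states per orbital: 2 × 174 = 348 electrons.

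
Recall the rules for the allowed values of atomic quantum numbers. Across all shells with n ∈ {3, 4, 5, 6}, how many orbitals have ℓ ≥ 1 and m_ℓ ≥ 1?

34

Go shell by shell, enumerating (ℓ, m_ℓ) with ℓ ≥ 1 and m_ℓ ≥ 1:
n=3 → 3; n=4 → 6; n=5 → 10; n=6 → 15.
Total orbitals: 3 + 6 + 10 + 15 = 34.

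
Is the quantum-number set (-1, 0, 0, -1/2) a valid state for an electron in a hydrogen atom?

No

The principal quantum number must be a positive integer (n ≥ 1), but here n = -1.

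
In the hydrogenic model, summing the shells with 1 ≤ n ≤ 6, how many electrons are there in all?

182

Shell n has n² orbitals: 1²=1 + 2²=4 + 3²=9 + 4²=16 + 5²=25 + 6²=36 = 91 orbitals.
Two spin states per orbital: 2 × 91 = 182 electrons.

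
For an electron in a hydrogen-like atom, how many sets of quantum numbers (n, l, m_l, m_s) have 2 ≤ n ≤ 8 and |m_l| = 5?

24

For each n in the range, tally the orbitals obeying |m_l| = 5:
n=6 → 2; n=7 → 4; n=8 → 6.
Orbitals: 2 + 4 + 6 = 12. Including both spin states (m_s = ±1/2) gives 2 × 12 = 24 states.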